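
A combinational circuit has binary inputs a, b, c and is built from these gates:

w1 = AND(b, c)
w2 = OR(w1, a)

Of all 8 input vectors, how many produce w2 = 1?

5

w2 = OR(w1, a) must be 1, so at least one of w1, a is 1.
Satisfying assignments:
  a=0, b=1, c=1
  a=1, b=0, c=0
  a=1, b=0, c=1
  a=1, b=1, c=0
  a=1, b=1, c=1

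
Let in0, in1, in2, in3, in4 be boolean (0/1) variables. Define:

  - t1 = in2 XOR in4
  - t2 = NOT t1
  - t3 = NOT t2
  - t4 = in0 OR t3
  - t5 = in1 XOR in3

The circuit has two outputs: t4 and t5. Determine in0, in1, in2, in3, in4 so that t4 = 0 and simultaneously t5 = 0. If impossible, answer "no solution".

Check with in0=0, in1=0, in2=1, in3=0, in4=1:
t1 = in2 XOR in4 = 1 XOR 1 = 0
t2 = NOT t1 = NOT 0 = 1
t3 = NOT t2 = NOT 1 = 0
t4 = in0 OR t3 = 0 OR 0 = 0
t5 = in1 XOR in3 = 0 XOR 0 = 0
So t4 = 0 and t5 = 0.

in0=0, in1=0, in2=1, in3=0, in4=1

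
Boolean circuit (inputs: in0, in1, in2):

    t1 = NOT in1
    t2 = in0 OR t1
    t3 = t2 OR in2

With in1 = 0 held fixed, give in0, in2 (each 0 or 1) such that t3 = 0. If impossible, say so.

no solution exists

With in1 = 0 fixed, none of the 4 settings of in0, in2 give t3 = 0.
For example, with in0=0, in2=1:
t1 = NOT in1 = NOT 0 = 1
t2 = in0 OR t1 = 0 OR 1 = 1
t3 = t2 OR in2 = 1 OR 1 = 1
giving t3 = 1 ≠ 0.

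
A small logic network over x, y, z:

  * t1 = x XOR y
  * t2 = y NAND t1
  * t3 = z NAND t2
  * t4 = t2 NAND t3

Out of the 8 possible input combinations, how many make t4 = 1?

5

t4 = t2 NAND t3 must be 1, so at least one of t2, t3 is 0.
Satisfying assignments:
  x=0, y=0, z=1
  x=0, y=1, z=0
  x=0, y=1, z=1
  x=1, y=0, z=1
  x=1, y=1, z=1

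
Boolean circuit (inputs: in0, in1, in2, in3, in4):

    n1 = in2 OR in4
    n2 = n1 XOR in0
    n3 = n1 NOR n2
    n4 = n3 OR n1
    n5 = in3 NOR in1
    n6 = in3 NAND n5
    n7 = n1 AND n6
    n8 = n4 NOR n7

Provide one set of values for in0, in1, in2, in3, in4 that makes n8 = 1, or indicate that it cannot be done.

n8 = n4 NOR n7 must be 1, so both n4 = 0 and n7 = 0.
Check with in0=1, in1=0, in2=0, in3=1, in4=0:
n1 = in2 OR in4 = 0 OR 0 = 0
n2 = n1 XOR in0 = 0 XOR 1 = 1
n3 = n1 NOR n2 = 0 NOR 1 = 0
n4 = n3 OR n1 = 0 OR 0 = 0
n5 = in3 NOR in1 = 1 NOR 0 = 0
n6 = in3 NAND n5 = 1 NAND 0 = 1
n7 = n1 AND n6 = 0 AND 1 = 0
n8 = n4 NOR n7 = 0 NOR 0 = 1
So n8 = 1 as required.

in0=1, in1=0, in2=0, in3=1, in4=0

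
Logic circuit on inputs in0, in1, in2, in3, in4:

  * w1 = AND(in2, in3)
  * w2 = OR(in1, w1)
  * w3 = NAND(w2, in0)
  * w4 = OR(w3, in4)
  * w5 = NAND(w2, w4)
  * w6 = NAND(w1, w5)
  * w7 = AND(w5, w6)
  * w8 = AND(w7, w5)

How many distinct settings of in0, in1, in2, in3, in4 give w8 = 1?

15

w8 = AND(w7, w5) must be 1, so both w7 = 1 and w5 = 1.
w7 = AND(w5, w6) must be 1, so both w5 = 1 and w6 = 1.
Enumerating the 32 input combinations, 15 give w8 = 1 and 17 give w8 = 0.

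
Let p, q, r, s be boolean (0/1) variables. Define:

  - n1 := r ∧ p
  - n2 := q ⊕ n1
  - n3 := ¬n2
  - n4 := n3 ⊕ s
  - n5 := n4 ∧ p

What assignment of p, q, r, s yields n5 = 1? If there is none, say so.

n5 = n4 ∧ p must be 1, so both n4 = 1 and p = 1.
n4 = n3 ⊕ s must be 1, so n3 and s differ.
Check with p=1, q=1, r=0, s=1:
n1 = r ∧ p = 0 ∧ 1 = 0
n2 = q ⊕ n1 = 1 ⊕ 0 = 1
n3 = ¬n2 = ¬1 = 0
n4 = n3 ⊕ s = 0 ⊕ 1 = 1
n5 = n4 ∧ p = 1 ∧ 1 = 1
So n5 = 1 as required.

p=1, q=1, r=0, s=1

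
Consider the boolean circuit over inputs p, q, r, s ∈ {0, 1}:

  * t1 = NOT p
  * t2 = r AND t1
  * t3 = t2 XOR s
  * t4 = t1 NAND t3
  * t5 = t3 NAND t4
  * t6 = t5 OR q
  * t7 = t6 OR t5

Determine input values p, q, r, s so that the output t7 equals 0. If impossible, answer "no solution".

t7 = t6 OR t5 must be 0, so both t6 = 0 and t5 = 0.
t6 = t5 OR q must be 0, so both t5 = 0 and q = 0.
Check with p=1, q=0, r=1, s=1:
t1 = NOT p = NOT 1 = 0
t2 = r AND t1 = 1 AND 0 = 0
t3 = t2 XOR s = 0 XOR 1 = 1
t4 = t1 NAND t3 = 0 NAND 1 = 1
t5 = t3 NAND t4 = 1 NAND 1 = 0
t6 = t5 OR q = 0 OR 0 = 0
t7 = t6 OR t5 = 0 OR 0 = 0
So t7 = 0 as required.

p=1, q=0, r=1, s=1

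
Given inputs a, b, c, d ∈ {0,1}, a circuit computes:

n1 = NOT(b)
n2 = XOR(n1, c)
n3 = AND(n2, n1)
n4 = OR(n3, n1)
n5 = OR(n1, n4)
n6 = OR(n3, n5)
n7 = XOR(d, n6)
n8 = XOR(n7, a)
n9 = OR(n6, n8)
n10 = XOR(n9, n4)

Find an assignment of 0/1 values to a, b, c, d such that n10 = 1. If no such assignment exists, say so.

a=0, b=1, c=0, d=1

n10 = XOR(n9, n4) must be 1, so n9 and n4 differ.
Check with a=0, b=1, c=0, d=1:
n1 = NOT(b) = NOT 1 = 0
n2 = XOR(n1, c) = XOR(0, 0) = 0
n3 = AND(n2, n1) = AND(0, 0) = 0
n4 = OR(n3, n1) = OR(0, 0) = 0
n5 = OR(n1, n4) = OR(0, 0) = 0
n6 = OR(n3, n5) = OR(0, 0) = 0
n7 = XOR(d, n6) = XOR(1, 0) = 1
n8 = XOR(n7, a) = XOR(1, 0) = 1
n9 = OR(n6, n8) = OR(0, 1) = 1
n10 = XOR(n9, n4) = XOR(1, 0) = 1
So n10 = 1 as required.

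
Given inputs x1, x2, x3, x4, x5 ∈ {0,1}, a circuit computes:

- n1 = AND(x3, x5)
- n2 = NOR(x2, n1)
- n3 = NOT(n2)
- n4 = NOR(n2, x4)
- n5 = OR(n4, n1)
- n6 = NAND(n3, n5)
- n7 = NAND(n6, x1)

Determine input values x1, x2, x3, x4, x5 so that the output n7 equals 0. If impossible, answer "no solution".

x1=1 x2=1 x3=0 x4=1 x5=1

Check with x1=1 x2=1 x3=0 x4=1 x5=1:
n1 = AND(x3, x5) = AND(0, 1) = 0
n2 = NOR(x2, n1) = NOR(1, 0) = 0
n3 = NOT(n2) = NOT 0 = 1
n4 = NOR(n2, x4) = NOR(0, 1) = 0
n5 = OR(n4, n1) = OR(0, 0) = 0
n6 = NAND(n3, n5) = NAND(1, 0) = 1
n7 = NAND(n6, x1) = NAND(1, 1) = 0
So n7 = 0 as required.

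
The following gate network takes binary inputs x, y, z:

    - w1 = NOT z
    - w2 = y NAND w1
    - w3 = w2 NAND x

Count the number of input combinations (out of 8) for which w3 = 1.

w3 = w2 NAND x must be 1, so at least one of w2, x is 0.
Satisfying assignments:
  x=0, y=0, z=0
  x=0, y=0, z=1
  x=0, y=1, z=0
  x=0, y=1, z=1
  x=1, y=1, z=0

5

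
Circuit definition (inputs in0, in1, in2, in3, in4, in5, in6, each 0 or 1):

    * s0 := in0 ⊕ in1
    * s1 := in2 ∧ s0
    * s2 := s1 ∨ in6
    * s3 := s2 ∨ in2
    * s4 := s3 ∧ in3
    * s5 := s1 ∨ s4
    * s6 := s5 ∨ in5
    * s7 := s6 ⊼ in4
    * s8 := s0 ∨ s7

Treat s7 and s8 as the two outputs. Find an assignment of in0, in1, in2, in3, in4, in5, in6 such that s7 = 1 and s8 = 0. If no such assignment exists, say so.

no solution exists

Across all 128 input combinations, none give both s7 = 1 and s8 = 0.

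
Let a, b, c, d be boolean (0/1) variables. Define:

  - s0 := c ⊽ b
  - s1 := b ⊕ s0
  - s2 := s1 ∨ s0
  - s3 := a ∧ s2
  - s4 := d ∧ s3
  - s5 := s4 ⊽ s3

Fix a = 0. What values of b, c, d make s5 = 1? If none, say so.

b=0 c=1 d=1

s5 = s4 ⊽ s3 must be 1, so both s4 = 0 and s3 = 0.
s4 = d ∧ s3 must be 0, so at least one of d, s3 is 0.
Check with a = 0 and b=0, c=1, d=1:
s0 = c ⊽ b = 1 ⊽ 0 = 0
s1 = b ⊕ s0 = 0 ⊕ 0 = 0
s2 = s1 ∨ s0 = 0 ∨ 0 = 0
s3 = a ∧ s2 = 0 ∧ 0 = 0
s4 = d ∧ s3 = 1 ∧ 0 = 0
s5 = s4 ⊽ s3 = 0 ⊽ 0 = 1
So s5 = 1.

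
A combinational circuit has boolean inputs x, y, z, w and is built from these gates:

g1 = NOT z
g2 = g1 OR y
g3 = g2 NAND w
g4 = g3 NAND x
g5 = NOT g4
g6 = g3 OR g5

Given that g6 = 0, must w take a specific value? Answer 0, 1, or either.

1

g6 = g3 OR g5 must be 0, so both g3 = 0 and g5 = 0.
Every assignment with g6 = 0 has w = 1; there are 6 such assignment(s).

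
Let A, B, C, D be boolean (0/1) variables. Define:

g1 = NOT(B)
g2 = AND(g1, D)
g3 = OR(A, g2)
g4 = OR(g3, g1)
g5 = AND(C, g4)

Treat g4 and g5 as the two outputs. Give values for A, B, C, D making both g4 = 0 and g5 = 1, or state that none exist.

Across all 16 input combinations, none give both g4 = 0 and g5 = 1.

no solution exists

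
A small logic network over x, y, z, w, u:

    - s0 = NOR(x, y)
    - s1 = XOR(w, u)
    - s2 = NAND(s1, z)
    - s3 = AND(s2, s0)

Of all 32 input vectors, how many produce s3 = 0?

s3 = AND(s2, s0) must be 0, so at least one of s2, s0 is 0.
Enumerating the 32 input combinations, 26 give s3 = 0 and 6 give s3 = 1.

26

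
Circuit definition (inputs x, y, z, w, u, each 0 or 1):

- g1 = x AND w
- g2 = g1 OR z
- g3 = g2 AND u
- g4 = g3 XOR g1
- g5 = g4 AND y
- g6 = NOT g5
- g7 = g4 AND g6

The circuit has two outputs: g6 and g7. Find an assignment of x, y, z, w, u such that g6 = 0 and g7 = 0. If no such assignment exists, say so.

x=0 y=1 z=1 w=0 u=1

Check with x=0 y=1 z=1 w=0 u=1:
g1 = x AND w = 0 AND 0 = 0
g2 = g1 OR z = 0 OR 1 = 1
g3 = g2 AND u = 1 AND 1 = 1
g4 = g3 XOR g1 = 1 XOR 0 = 1
g5 = g4 AND y = 1 AND 1 = 1
g6 = NOT g5 = NOT 1 = 0
g7 = g4 AND g6 = 1 AND 0 = 0
So g6 = 0 and g7 = 0.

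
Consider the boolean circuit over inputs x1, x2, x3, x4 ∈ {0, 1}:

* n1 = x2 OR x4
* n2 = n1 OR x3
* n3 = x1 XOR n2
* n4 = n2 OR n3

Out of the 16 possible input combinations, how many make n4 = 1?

15

n4 = n2 OR n3 must be 1, so at least one of n2, n3 is 1.
Enumerating the 16 input combinations, 15 give n4 = 1 and 1 give n4 = 0.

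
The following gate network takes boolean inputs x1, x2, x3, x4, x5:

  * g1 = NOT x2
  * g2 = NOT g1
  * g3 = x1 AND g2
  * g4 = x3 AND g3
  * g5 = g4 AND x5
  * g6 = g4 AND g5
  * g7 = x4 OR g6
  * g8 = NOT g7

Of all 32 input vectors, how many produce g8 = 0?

17

g8 = NOT g7 must be 0, so g7 = 1.
Enumerating the 32 input combinations, 17 give g8 = 0 and 15 give g8 = 1.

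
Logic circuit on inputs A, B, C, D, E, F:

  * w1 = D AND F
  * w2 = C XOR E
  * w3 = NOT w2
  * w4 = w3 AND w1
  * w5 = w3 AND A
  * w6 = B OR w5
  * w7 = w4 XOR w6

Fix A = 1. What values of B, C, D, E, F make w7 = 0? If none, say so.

B=0, C=0, D=1, E=1, F=0

w7 = w4 XOR w6 must be 0, so w4 and w6 are equal.
Check with A = 1 and B=0, C=0, D=1, E=1, F=0:
w1 = D AND F = 1 AND 0 = 0
w2 = C XOR E = 0 XOR 1 = 1
w3 = NOT w2 = NOT 1 = 0
w4 = w3 AND w1 = 0 AND 0 = 0
w5 = w3 AND A = 0 AND 1 = 0
w6 = B OR w5 = 0 OR 0 = 0
w7 = w4 XOR w6 = 0 XOR 0 = 0
So w7 = 0.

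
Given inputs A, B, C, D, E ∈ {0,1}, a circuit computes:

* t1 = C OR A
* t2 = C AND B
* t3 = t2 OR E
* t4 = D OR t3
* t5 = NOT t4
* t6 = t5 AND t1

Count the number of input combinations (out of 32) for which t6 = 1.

t6 = t5 AND t1 must be 1, so both t5 = 1 and t1 = 1.
t5 = NOT t4 must be 1, so t4 = 0.
t1 = C OR A must be 1, so at least one of C, A is 1.
Satisfying assignments:
  A=0, B=0, C=1, D=0, E=0
  A=1, B=0, C=0, D=0, E=0
  A=1, B=0, C=1, D=0, E=0
  A=1, B=1, C=0, D=0, E=0

4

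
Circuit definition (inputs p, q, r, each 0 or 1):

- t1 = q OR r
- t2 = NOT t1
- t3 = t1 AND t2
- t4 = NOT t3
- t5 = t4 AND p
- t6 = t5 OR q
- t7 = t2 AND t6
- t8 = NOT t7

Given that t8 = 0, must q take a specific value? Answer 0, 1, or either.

t8 = NOT t7 must be 0, so t7 = 1.
Every assignment with t8 = 0 has q = 0; there are 1 such assignment(s).
  p=1, q=0, r=0

0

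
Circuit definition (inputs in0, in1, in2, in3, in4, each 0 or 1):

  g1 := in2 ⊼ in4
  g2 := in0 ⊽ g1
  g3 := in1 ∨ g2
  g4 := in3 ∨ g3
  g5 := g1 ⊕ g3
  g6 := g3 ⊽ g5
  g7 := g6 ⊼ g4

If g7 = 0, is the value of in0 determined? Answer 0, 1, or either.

1

g7 = g6 ⊼ g4 must be 0, so both g6 = 1 and g4 = 1.
Every assignment with g7 = 0 has in0 = 1; there are 1 such assignment(s).
  in0=1, in1=0, in2=1, in3=1, in4=1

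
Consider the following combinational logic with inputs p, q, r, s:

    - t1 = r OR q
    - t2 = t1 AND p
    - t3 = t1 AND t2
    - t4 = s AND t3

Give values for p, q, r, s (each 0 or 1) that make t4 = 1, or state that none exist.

p=1 q=1 r=0 s=1

Check with p=1 q=1 r=0 s=1:
t1 = r OR q = 0 OR 1 = 1
t2 = t1 AND p = 1 AND 1 = 1
t3 = t1 AND t2 = 1 AND 1 = 1
t4 = s AND t3 = 1 AND 1 = 1
So t4 = 1 as required.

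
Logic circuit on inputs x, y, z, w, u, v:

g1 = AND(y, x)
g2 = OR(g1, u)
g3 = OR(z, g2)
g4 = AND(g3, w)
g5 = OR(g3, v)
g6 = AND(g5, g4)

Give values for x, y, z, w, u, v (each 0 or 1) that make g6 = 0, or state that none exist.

g6 = AND(g5, g4) must be 0, so at least one of g5, g4 is 0.
Check with x=0, y=0, z=0, w=0, u=1, v=1:
g1 = AND(y, x) = AND(0, 0) = 0
g2 = OR(g1, u) = OR(0, 1) = 1
g3 = OR(z, g2) = OR(0, 1) = 1
g4 = AND(g3, w) = AND(1, 0) = 0
g5 = OR(g3, v) = OR(1, 1) = 1
g6 = AND(g5, g4) = AND(1, 0) = 0
So g6 = 0 as required.

x=0, y=0, z=0, w=0, u=1, v=1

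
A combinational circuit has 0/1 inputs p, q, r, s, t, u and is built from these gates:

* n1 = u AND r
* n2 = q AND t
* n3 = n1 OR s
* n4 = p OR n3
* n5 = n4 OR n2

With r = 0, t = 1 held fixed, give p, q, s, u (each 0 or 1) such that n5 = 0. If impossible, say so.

p=0 q=0 s=0 u=1

n5 = n4 OR n2 must be 0, so both n4 = 0 and n2 = 0.
Check with r = 0, t = 1 and p=0, q=0, s=0, u=1:
n1 = u AND r = 1 AND 0 = 0
n2 = q AND t = 0 AND 1 = 0
n3 = n1 OR s = 0 OR 0 = 0
n4 = p OR n3 = 0 OR 0 = 0
n5 = n4 OR n2 = 0 OR 0 = 0
So n5 = 0.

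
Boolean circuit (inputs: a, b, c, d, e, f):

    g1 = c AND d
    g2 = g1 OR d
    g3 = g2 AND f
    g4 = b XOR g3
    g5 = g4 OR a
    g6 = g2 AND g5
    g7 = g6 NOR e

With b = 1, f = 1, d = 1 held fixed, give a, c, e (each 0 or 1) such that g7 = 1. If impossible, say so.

a=0, c=0, e=0

g7 = g6 NOR e must be 1, so both g6 = 0 and e = 0.
g6 = g2 AND g5 must be 0, so at least one of g2, g5 is 0.
Check with b = 1, f = 1, d = 1 and a=0, c=0, e=0:
g1 = c AND d = 0 AND 1 = 0
g2 = g1 OR d = 0 OR 1 = 1
g3 = g2 AND f = 1 AND 1 = 1
g4 = b XOR g3 = 1 XOR 1 = 0
g5 = g4 OR a = 0 OR 0 = 0
g6 = g2 AND g5 = 1 AND 0 = 0
g7 = g6 NOR e = 0 NOR 0 = 1
So g7 = 1.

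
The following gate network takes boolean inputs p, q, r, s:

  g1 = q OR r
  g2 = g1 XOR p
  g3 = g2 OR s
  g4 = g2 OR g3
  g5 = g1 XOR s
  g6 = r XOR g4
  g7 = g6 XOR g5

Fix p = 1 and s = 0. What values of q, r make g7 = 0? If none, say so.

q=0, r=1

g7 = g6 XOR g5 must be 0, so g6 and g5 are equal.
Check with p = 1 and s = 0 and q=0, r=1:
g1 = q OR r = 0 OR 1 = 1
g2 = g1 XOR p = 1 XOR 1 = 0
g3 = g2 OR s = 0 OR 0 = 0
g4 = g2 OR g3 = 0 OR 0 = 0
g5 = g1 XOR s = 1 XOR 0 = 1
g6 = r XOR g4 = 1 XOR 0 = 1
g7 = g6 XOR g5 = 1 XOR 1 = 0
So g7 = 0.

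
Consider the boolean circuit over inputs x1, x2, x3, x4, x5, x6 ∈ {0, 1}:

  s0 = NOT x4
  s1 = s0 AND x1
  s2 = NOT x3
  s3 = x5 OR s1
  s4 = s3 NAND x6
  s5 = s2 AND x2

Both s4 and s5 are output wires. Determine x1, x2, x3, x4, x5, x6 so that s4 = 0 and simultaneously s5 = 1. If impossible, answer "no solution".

x1=0 x2=1 x3=0 x4=0 x5=1 x6=1

Check with x1=0 x2=1 x3=0 x4=0 x5=1 x6=1:
s0 = NOT x4 = NOT 0 = 1
s1 = s0 AND x1 = 1 AND 0 = 0
s2 = NOT x3 = NOT 0 = 1
s3 = x5 OR s1 = 1 OR 0 = 1
s4 = s3 NAND x6 = 1 NAND 1 = 0
s5 = s2 AND x2 = 1 AND 1 = 1
So s4 = 0 and s5 = 1.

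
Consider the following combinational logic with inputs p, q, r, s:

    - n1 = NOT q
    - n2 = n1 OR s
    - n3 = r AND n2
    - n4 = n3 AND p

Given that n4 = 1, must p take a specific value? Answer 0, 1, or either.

n4 = n3 AND p must be 1, so both n3 = 1 and p = 1.
Every assignment with n4 = 1 has p = 1; there are 3 such assignment(s).
  p=1, q=0, r=1, s=0
  p=1, q=0, r=1, s=1
  p=1, q=1, r=1, s=1

1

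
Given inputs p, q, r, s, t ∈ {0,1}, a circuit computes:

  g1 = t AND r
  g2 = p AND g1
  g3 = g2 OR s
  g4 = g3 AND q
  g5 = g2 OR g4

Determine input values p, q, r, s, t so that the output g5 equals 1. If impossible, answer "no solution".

g5 = g2 OR g4 must be 1, so at least one of g2, g4 is 1.
Check with p=1 q=1 r=1 s=1 t=0:
g1 = t AND r = 0 AND 1 = 0
g2 = p AND g1 = 1 AND 0 = 0
g3 = g2 OR s = 0 OR 1 = 1
g4 = g3 AND q = 1 AND 1 = 1
g5 = g2 OR g4 = 0 OR 1 = 1
So g5 = 1 as required.

p=1 q=1 r=1 s=1 t=0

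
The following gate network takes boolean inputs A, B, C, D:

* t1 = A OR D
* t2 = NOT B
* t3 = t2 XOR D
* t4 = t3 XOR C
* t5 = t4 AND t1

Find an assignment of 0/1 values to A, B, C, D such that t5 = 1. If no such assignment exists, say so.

t5 = t4 AND t1 must be 1, so both t4 = 1 and t1 = 1.
t4 = t3 XOR C must be 1, so t3 and C differ.
t1 = A OR D must be 1, so at least one of A, D is 1.
Check with A=0 B=0 C=1 D=1:
t1 = A OR D = 0 OR 1 = 1
t2 = NOT B = NOT 0 = 1
t3 = t2 XOR D = 1 XOR 1 = 0
t4 = t3 XOR C = 0 XOR 1 = 1
t5 = t4 AND t1 = 1 AND 1 = 1
So t5 = 1 as required.

A=0 B=0 C=1 D=1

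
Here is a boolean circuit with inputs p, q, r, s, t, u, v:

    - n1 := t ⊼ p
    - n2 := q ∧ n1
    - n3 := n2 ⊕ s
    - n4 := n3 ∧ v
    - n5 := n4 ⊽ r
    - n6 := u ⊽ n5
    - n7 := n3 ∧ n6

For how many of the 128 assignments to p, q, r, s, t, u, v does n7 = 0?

n7 = n3 ∧ n6 must be 0, so at least one of n3, n6 is 0.
Enumerating the 128 input combinations, 104 give n7 = 0 and 24 give n7 = 1.

104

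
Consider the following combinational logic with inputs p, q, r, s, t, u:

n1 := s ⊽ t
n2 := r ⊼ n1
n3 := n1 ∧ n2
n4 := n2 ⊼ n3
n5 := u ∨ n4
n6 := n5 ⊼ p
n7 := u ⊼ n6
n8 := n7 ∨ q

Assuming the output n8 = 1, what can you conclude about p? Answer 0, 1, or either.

either

Both values of p occur among assignments with n8 = 1:
  p=0: p=0, q=0, r=0, s=0, t=0, u=0
  p=1: p=1, q=0, r=0, s=0, t=0, u=0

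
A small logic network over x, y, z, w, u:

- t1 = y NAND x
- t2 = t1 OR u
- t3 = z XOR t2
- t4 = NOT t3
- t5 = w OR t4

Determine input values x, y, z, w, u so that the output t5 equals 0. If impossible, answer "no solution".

x=1 y=0 z=0 w=0 u=0

t5 = w OR t4 must be 0, so both w = 0 and t4 = 0.
Check with x=1 y=0 z=0 w=0 u=0:
t1 = y NAND x = 0 NAND 1 = 1
t2 = t1 OR u = 1 OR 0 = 1
t3 = z XOR t2 = 0 XOR 1 = 1
t4 = NOT t3 = NOT 1 = 0
t5 = w OR t4 = 0 OR 0 = 0
So t5 = 0 as required.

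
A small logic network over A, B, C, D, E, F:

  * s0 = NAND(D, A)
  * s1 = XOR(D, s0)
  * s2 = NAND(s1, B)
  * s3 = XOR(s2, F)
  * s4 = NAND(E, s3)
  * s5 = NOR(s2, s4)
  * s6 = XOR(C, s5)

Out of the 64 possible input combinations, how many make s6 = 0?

s6 = XOR(C, s5) must be 0, so C and s5 are equal.
Enumerating the 64 input combinations, 32 give s6 = 0 and 32 give s6 = 1.

32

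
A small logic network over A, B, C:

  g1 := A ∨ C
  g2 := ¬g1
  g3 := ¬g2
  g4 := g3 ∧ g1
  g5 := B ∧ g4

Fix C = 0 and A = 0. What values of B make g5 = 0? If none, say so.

Check with C = 0 and A = 0 and B=1:
g1 = A ∨ C = 0 ∨ 0 = 0
g2 = ¬g1 = ¬0 = 1
g3 = ¬g2 = ¬1 = 0
g4 = g3 ∧ g1 = 0 ∧ 0 = 0
g5 = B ∧ g4 = 1 ∧ 0 = 0
So g5 = 0.

B=1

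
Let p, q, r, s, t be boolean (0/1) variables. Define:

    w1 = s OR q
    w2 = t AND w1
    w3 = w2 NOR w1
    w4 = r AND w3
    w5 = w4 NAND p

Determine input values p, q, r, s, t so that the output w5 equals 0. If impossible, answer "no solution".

p=1 q=0 r=1 s=0 t=1

w5 = w4 NAND p must be 0, so both w4 = 1 and p = 1.
w4 = r AND w3 must be 1, so both r = 1 and w3 = 1.
Check with p=1 q=0 r=1 s=0 t=1:
w1 = s OR q = 0 OR 0 = 0
w2 = t AND w1 = 1 AND 0 = 0
w3 = w2 NOR w1 = 0 NOR 0 = 1
w4 = r AND w3 = 1 AND 1 = 1
w5 = w4 NAND p = 1 NAND 1 = 0
So w5 = 0 as required.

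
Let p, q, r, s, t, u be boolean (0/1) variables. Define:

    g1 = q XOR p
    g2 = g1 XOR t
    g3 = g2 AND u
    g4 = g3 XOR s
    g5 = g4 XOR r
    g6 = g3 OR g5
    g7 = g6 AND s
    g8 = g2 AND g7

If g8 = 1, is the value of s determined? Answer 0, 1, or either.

1

g8 = g2 AND g7 must be 1, so both g2 = 1 and g7 = 1.
Every assignment with g8 = 1 has s = 1; there are 12 such assignment(s).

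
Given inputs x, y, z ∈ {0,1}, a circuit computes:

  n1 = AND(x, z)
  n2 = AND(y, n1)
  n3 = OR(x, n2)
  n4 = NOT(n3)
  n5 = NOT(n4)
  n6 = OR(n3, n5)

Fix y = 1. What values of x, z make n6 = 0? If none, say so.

n6 = OR(n3, n5) must be 0, so both n3 = 0 and n5 = 0.
Check with y = 1 and x=0, z=1:
n1 = AND(x, z) = AND(0, 1) = 0
n2 = AND(y, n1) = AND(1, 0) = 0
n3 = OR(x, n2) = OR(0, 0) = 0
n4 = NOT(n3) = NOT 0 = 1
n5 = NOT(n4) = NOT 1 = 0
n6 = OR(n3, n5) = OR(0, 0) = 0
So n6 = 0.

x=0, z=1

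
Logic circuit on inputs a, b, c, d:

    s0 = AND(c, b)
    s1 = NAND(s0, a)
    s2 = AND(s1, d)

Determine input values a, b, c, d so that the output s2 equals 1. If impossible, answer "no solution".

a=0, b=1, c=0, d=1

Check with a=0, b=1, c=0, d=1:
s0 = AND(c, b) = AND(0, 1) = 0
s1 = NAND(s0, a) = NAND(0, 0) = 1
s2 = AND(s1, d) = AND(1, 1) = 1
So s2 = 1 as required.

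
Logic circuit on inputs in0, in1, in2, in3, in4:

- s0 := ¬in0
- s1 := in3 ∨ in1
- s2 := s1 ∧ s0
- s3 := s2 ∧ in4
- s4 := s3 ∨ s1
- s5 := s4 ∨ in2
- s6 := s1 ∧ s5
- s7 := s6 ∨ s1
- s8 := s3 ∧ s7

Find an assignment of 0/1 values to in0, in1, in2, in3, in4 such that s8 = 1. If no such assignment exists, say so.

Check with in0=0, in1=1, in2=0, in3=0, in4=1:
s0 = ¬in0 = ¬0 = 1
s1 = in3 ∨ in1 = 0 ∨ 1 = 1
s2 = s1 ∧ s0 = 1 ∧ 1 = 1
s3 = s2 ∧ in4 = 1 ∧ 1 = 1
s4 = s3 ∨ s1 = 1 ∨ 1 = 1
s5 = s4 ∨ in2 = 1 ∨ 0 = 1
s6 = s1 ∧ s5 = 1 ∧ 1 = 1
s7 = s6 ∨ s1 = 1 ∨ 1 = 1
s8 = s3 ∧ s7 = 1 ∧ 1 = 1
So s8 = 1 as required.

in0=0, in1=1, in2=0, in3=0, in4=1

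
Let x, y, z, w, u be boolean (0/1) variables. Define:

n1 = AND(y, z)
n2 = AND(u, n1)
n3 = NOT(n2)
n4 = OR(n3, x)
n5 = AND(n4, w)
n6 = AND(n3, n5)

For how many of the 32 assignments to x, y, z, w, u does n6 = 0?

n6 = AND(n3, n5) must be 0, so at least one of n3, n5 is 0.
Enumerating the 32 input combinations, 18 give n6 = 0 and 14 give n6 = 1.

18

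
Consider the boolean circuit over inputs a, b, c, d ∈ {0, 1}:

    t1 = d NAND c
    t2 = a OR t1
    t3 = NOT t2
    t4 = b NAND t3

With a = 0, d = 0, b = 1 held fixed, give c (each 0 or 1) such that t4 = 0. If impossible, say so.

no solution exists

With a = 0, d = 0, b = 1 fixed, none of the 2 settings of c give t4 = 0.
For example, with c=1:
t1 = d NAND c = 0 NAND 1 = 1
t2 = a OR t1 = 0 OR 1 = 1
t3 = NOT t2 = NOT 1 = 0
t4 = b NAND t3 = 1 NAND 0 = 1
giving t4 = 1 ≠ 0.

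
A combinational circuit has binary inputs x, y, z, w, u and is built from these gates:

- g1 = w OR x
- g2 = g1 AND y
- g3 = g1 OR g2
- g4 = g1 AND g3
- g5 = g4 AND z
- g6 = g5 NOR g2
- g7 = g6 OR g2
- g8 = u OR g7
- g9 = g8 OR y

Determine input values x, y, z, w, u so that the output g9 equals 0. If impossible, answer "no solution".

g9 = g8 OR y must be 0, so both g8 = 0 and y = 0.
Check with x=1, y=0, z=1, w=0, u=0:
g1 = w OR x = 0 OR 1 = 1
g2 = g1 AND y = 1 AND 0 = 0
g3 = g1 OR g2 = 1 OR 0 = 1
g4 = g1 AND g3 = 1 AND 1 = 1
g5 = g4 AND z = 1 AND 1 = 1
g6 = g5 NOR g2 = 1 NOR 0 = 0
g7 = g6 OR g2 = 0 OR 0 = 0
g8 = u OR g7 = 0 OR 0 = 0
g9 = g8 OR y = 0 OR 0 = 0
So g9 = 0 as required.

x=1, y=0, z=1, w=0, u=0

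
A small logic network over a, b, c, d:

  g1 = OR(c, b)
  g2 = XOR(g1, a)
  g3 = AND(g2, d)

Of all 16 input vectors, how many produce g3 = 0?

g3 = AND(g2, d) must be 0, so at least one of g2, d is 0.
Enumerating the 16 input combinations, 12 give g3 = 0 and 4 give g3 = 1.

12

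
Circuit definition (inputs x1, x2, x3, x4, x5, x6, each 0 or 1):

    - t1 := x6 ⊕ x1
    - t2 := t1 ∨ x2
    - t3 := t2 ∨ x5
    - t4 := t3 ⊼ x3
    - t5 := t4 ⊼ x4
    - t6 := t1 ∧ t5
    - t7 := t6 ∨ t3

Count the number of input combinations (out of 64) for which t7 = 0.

t7 = t6 ∨ t3 must be 0, so both t6 = 0 and t3 = 0.
Enumerating the 64 input combinations, 8 give t7 = 0 and 56 give t7 = 1.

8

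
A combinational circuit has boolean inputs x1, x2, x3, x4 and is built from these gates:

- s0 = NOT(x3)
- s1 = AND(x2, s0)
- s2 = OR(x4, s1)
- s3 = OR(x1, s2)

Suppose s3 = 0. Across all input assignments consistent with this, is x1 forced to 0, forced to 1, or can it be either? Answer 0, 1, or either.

0

s3 = OR(x1, s2) must be 0, so both x1 = 0 and s2 = 0.
s2 = OR(x4, s1) must be 0, so both x4 = 0 and s1 = 0.
s1 = AND(x2, s0) must be 0, so at least one of x2, s0 is 0.
Every assignment with s3 = 0 has x1 = 0; there are 3 such assignment(s).
  x1=0, x2=0, x3=0, x4=0
  x1=0, x2=0, x3=1, x4=0
  x1=0, x2=1, x3=1, x4=0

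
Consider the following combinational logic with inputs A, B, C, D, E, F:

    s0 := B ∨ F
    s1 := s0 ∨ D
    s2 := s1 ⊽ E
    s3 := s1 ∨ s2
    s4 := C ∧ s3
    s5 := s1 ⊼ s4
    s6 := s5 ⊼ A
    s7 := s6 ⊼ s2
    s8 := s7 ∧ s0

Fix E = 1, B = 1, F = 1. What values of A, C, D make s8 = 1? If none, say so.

A=0, C=0, D=1

Check with E = 1, B = 1, F = 1 and A=0, C=0, D=1:
s0 = B ∨ F = 1 ∨ 1 = 1
s1 = s0 ∨ D = 1 ∨ 1 = 1
s2 = s1 ⊽ E = 1 ⊽ 1 = 0
s3 = s1 ∨ s2 = 1 ∨ 0 = 1
s4 = C ∧ s3 = 0 ∧ 1 = 0
s5 = s1 ⊼ s4 = 1 ⊼ 0 = 1
s6 = s5 ⊼ A = 1 ⊼ 0 = 1
s7 = s6 ⊼ s2 = 1 ⊼ 0 = 1
s8 = s7 ∧ s0 = 1 ∧ 1 = 1
So s8 = 1.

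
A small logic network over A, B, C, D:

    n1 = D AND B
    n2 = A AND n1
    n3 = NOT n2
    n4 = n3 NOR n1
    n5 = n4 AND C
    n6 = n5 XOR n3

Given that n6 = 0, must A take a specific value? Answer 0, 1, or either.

n6 = n5 XOR n3 must be 0, so n5 and n3 are equal.
Every assignment with n6 = 0 has A = 1; there are 2 such assignment(s).
  A=1, B=1, C=0, D=1
  A=1, B=1, C=1, D=1

1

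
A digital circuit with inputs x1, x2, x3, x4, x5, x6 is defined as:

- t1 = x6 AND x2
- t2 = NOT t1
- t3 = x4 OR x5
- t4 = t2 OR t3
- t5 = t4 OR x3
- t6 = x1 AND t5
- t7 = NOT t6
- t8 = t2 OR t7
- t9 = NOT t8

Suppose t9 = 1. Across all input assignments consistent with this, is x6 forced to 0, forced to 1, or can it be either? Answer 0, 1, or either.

1

t9 = NOT t8 must be 1, so t8 = 0.
t8 = t2 OR t7 must be 0, so both t2 = 0 and t7 = 0.
Every assignment with t9 = 1 has x6 = 1; there are 7 such assignment(s).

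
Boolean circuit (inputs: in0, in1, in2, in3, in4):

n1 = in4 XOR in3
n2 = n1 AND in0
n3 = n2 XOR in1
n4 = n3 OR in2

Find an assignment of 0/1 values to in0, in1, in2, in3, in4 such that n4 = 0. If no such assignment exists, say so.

n4 = n3 OR in2 must be 0, so both n3 = 0 and in2 = 0.
Check with in0=0, in1=0, in2=0, in3=1, in4=1:
n1 = in4 XOR in3 = 1 XOR 1 = 0
n2 = n1 AND in0 = 0 AND 0 = 0
n3 = n2 XOR in1 = 0 XOR 0 = 0
n4 = n3 OR in2 = 0 OR 0 = 0
So n4 = 0 as required.

in0=0, in1=0, in2=0, in3=1, in4=1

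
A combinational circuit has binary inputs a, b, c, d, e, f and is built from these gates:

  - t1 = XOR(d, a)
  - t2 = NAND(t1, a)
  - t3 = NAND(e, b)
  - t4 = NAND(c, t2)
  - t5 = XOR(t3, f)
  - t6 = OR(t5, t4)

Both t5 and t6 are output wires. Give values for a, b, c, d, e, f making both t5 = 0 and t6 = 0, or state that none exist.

a=0, b=0, c=1, d=1, e=0, f=1

Check with a=0, b=0, c=1, d=1, e=0, f=1:
t1 = XOR(d, a) = XOR(1, 0) = 1
t2 = NAND(t1, a) = NAND(1, 0) = 1
t3 = NAND(e, b) = NAND(0, 0) = 1
t4 = NAND(c, t2) = NAND(1, 1) = 0
t5 = XOR(t3, f) = XOR(1, 1) = 0
t6 = OR(t5, t4) = OR(0, 0) = 0
So t5 = 0 and t6 = 0.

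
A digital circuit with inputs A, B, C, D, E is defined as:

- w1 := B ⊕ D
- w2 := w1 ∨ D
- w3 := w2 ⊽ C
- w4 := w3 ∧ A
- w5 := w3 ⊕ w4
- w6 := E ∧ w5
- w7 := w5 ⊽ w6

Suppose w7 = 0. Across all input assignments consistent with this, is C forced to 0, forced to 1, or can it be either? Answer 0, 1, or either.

0

w7 = w5 ⊽ w6 must be 0, so at least one of w5, w6 is 1.
Every assignment with w7 = 0 has C = 0; there are 2 such assignment(s).
  A=0, B=0, C=0, D=0, E=0
  A=0, B=0, C=0, D=0, E=1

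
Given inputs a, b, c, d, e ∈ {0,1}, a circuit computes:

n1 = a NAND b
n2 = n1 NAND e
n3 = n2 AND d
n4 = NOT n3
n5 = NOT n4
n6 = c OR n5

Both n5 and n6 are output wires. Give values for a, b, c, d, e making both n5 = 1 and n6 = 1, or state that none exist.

Check with a=1 b=1 c=0 d=1 e=1:
n1 = a NAND b = 1 NAND 1 = 0
n2 = n1 NAND e = 0 NAND 1 = 1
n3 = n2 AND d = 1 AND 1 = 1
n4 = NOT n3 = NOT 1 = 0
n5 = NOT n4 = NOT 0 = 1
n6 = c OR n5 = 0 OR 1 = 1
So n5 = 1 and n6 = 1.

a=1 b=1 c=0 d=1 e=1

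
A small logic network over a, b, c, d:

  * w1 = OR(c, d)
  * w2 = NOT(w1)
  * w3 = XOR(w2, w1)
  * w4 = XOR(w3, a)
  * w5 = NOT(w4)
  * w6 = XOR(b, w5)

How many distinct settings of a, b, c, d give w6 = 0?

w6 = XOR(b, w5) must be 0, so b and w5 are equal.
Enumerating the 16 input combinations, 8 give w6 = 0 and 8 give w6 = 1.

8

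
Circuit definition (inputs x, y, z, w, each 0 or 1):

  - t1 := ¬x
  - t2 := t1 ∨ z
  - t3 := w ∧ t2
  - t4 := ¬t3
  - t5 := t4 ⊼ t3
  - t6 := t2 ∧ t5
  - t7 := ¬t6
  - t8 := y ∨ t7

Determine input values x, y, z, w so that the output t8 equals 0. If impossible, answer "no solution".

t8 = y ∨ t7 must be 0, so both y = 0 and t7 = 0.
t7 = ¬t6 must be 0, so t6 = 1.
t6 = t2 ∧ t5 must be 1, so both t2 = 1 and t5 = 1.
Check with x=0, y=0, z=0, w=0:
t1 = ¬x = ¬0 = 1
t2 = t1 ∨ z = 1 ∨ 0 = 1
t3 = w ∧ t2 = 0 ∧ 1 = 0
t4 = ¬t3 = ¬0 = 1
t5 = t4 ⊼ t3 = 1 ⊼ 0 = 1
t6 = t2 ∧ t5 = 1 ∧ 1 = 1
t7 = ¬t6 = ¬1 = 0
t8 = y ∨ t7 = 0 ∨ 0 = 0
So t8 = 0 as required.

x=0, y=0, z=0, w=0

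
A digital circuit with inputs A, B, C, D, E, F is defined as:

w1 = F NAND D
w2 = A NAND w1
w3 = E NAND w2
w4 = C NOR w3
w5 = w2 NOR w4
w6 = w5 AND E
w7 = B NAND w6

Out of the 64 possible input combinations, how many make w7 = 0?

w7 = B NAND w6 must be 0, so both B = 1 and w6 = 1.
w6 = w5 AND E must be 1, so both w5 = 1 and E = 1.
Enumerating the 64 input combinations, 6 give w7 = 0 and 58 give w7 = 1.

6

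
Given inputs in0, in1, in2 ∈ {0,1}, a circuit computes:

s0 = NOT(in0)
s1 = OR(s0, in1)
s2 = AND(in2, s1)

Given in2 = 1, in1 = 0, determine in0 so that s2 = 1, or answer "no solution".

s2 = AND(in2, s1) must be 1, so both in2 = 1 and s1 = 1.
s1 = OR(s0, in1) must be 1, so at least one of s0, in1 is 1.
Check with in2 = 1, in1 = 0 and in0=0:
s0 = NOT(in0) = NOT 0 = 1
s1 = OR(s0, in1) = OR(1, 0) = 1
s2 = AND(in2, s1) = AND(1, 1) = 1
So s2 = 1.

in0=0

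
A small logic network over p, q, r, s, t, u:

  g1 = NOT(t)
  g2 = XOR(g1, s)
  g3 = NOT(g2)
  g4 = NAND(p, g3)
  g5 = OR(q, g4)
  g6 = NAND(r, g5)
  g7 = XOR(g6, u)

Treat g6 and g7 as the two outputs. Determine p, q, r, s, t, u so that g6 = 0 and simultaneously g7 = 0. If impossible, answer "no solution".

Check with p=1 q=1 r=1 s=1 t=1 u=0:
g1 = NOT(t) = NOT 1 = 0
g2 = XOR(g1, s) = XOR(0, 1) = 1
g3 = NOT(g2) = NOT 1 = 0
g4 = NAND(p, g3) = NAND(1, 0) = 1
g5 = OR(q, g4) = OR(1, 1) = 1
g6 = NAND(r, g5) = NAND(1, 1) = 0
g7 = XOR(g6, u) = XOR(0, 0) = 0
So g6 = 0 and g7 = 0.

p=1 q=1 r=1 s=1 t=1 u=0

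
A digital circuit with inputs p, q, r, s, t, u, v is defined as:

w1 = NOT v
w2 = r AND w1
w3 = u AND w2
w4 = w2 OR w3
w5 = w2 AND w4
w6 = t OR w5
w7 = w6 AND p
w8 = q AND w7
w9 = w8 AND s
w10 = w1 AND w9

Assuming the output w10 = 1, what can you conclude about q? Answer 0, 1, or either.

w10 = w1 AND w9 must be 1, so both w1 = 1 and w9 = 1.
Every assignment with w10 = 1 has q = 1; there are 6 such assignment(s).

1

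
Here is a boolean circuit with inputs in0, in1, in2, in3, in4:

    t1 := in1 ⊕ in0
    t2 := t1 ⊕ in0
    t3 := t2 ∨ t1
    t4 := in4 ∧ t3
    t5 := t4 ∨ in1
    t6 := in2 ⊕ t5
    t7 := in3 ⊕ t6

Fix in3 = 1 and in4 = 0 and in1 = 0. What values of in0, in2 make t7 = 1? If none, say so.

in0=0, in2=0

Check with in3 = 1 and in4 = 0 and in1 = 0 and in0=0, in2=0:
t1 = in1 ⊕ in0 = 0 ⊕ 0 = 0
t2 = t1 ⊕ in0 = 0 ⊕ 0 = 0
t3 = t2 ∨ t1 = 0 ∨ 0 = 0
t4 = in4 ∧ t3 = 0 ∧ 0 = 0
t5 = t4 ∨ in1 = 0 ∨ 0 = 0
t6 = in2 ⊕ t5 = 0 ⊕ 0 = 0
t7 = in3 ⊕ t6 = 1 ⊕ 0 = 1
So t7 = 1.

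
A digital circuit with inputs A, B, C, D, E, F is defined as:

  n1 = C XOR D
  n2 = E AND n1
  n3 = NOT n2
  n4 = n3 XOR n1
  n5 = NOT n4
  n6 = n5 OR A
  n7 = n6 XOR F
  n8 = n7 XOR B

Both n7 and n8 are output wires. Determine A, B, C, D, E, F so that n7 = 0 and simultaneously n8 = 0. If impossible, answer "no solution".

A=1, B=0, C=0, D=1, E=1, F=1

Check with A=1, B=0, C=0, D=1, E=1, F=1:
n1 = C XOR D = 0 XOR 1 = 1
n2 = E AND n1 = 1 AND 1 = 1
n3 = NOT n2 = NOT 1 = 0
n4 = n3 XOR n1 = 0 XOR 1 = 1
n5 = NOT n4 = NOT 1 = 0
n6 = n5 OR A = 0 OR 1 = 1
n7 = n6 XOR F = 1 XOR 1 = 0
n8 = n7 XOR B = 0 XOR 0 = 0
So n7 = 0 and n8 = 0.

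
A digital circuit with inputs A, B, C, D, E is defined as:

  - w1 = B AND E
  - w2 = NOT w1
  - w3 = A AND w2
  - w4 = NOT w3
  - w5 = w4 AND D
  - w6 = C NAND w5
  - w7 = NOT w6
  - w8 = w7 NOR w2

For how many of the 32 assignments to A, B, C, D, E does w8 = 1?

6

w8 = w7 NOR w2 must be 1, so both w7 = 0 and w2 = 0.
w7 = NOT w6 must be 0, so w6 = 1.
w2 = NOT w1 must be 0, so w1 = 1.
Satisfying assignments:
  A=0, B=1, C=0, D=0, E=1
  A=0, B=1, C=0, D=1, E=1
  A=0, B=1, C=1, D=0, E=1
  A=1, B=1, C=0, D=0, E=1
  A=1, B=1, C=0, D=1, E=1
  A=1, B=1, C=1, D=0, E=1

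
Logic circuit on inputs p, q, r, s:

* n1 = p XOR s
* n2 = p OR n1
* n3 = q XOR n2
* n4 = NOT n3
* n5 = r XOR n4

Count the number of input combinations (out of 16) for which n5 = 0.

8

n5 = r XOR n4 must be 0, so r and n4 are equal.
Enumerating the 16 input combinations, 8 give n5 = 0 and 8 give n5 = 1.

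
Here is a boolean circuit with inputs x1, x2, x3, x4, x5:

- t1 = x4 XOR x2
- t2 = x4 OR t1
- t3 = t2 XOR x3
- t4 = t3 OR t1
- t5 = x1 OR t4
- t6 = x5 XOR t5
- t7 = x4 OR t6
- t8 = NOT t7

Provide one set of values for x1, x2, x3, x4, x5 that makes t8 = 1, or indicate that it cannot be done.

Check with x1=1, x2=0, x3=0, x4=0, x5=1:
t1 = x4 XOR x2 = 0 XOR 0 = 0
t2 = x4 OR t1 = 0 OR 0 = 0
t3 = t2 XOR x3 = 0 XOR 0 = 0
t4 = t3 OR t1 = 0 OR 0 = 0
t5 = x1 OR t4 = 1 OR 0 = 1
t6 = x5 XOR t5 = 1 XOR 1 = 0
t7 = x4 OR t6 = 0 OR 0 = 0
t8 = NOT t7 = NOT 0 = 1
So t8 = 1 as required.

x1=1, x2=0, x3=0, x4=0, x5=1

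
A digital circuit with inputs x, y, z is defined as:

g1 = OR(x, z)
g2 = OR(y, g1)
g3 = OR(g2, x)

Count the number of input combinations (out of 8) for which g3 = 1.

g3 = OR(g2, x) must be 1, so at least one of g2, x is 1.
Enumerating the 8 input combinations, 7 give g3 = 1 and 1 give g3 = 0.

7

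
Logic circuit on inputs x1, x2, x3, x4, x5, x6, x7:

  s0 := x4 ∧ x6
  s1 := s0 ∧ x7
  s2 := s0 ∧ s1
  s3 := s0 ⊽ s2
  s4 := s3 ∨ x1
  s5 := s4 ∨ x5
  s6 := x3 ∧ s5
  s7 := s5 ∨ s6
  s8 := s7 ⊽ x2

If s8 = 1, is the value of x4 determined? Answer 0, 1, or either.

s8 = s7 ⊽ x2 must be 1, so both s7 = 0 and x2 = 0.
s7 = s5 ∨ s6 must be 0, so both s5 = 0 and s6 = 0.
Every assignment with s8 = 1 has x4 = 1; there are 4 such assignment(s).
  x1=0, x2=0, x3=0, x4=1, x5=0, x6=1, x7=0
  x1=0, x2=0, x3=0, x4=1, x5=0, x6=1, x7=1
  x1=0, x2=0, x3=1, x4=1, x5=0, x6=1, x7=0
  x1=0, x2=0, x3=1, x4=1, x5=0, x6=1, x7=1

1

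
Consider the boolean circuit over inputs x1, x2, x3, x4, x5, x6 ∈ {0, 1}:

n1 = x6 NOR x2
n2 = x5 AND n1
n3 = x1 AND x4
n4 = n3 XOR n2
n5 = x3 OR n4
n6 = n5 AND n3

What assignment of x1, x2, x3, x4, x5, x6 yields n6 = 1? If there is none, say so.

x1=1, x2=0, x3=0, x4=1, x5=1, x6=1

n6 = n5 AND n3 must be 1, so both n5 = 1 and n3 = 1.
n5 = x3 OR n4 must be 1, so at least one of x3, n4 is 1.
n3 = x1 AND x4 must be 1, so both x1 = 1 and x4 = 1.
Check with x1=1, x2=0, x3=0, x4=1, x5=1, x6=1:
n1 = x6 NOR x2 = 1 NOR 0 = 0
n2 = x5 AND n1 = 1 AND 0 = 0
n3 = x1 AND x4 = 1 AND 1 = 1
n4 = n3 XOR n2 = 1 XOR 0 = 1
n5 = x3 OR n4 = 0 OR 1 = 1
n6 = n5 AND n3 = 1 AND 1 = 1
So n6 = 1 as required.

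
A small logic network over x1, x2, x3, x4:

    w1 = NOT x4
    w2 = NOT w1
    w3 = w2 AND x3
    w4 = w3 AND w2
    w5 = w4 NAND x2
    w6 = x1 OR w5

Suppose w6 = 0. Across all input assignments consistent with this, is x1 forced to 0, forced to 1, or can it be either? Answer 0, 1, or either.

w6 = x1 OR w5 must be 0, so both x1 = 0 and w5 = 0.
w5 = w4 NAND x2 must be 0, so both w4 = 1 and x2 = 1.
Every assignment with w6 = 0 has x1 = 0; there are 1 such assignment(s).
  x1=0, x2=1, x3=1, x4=1

0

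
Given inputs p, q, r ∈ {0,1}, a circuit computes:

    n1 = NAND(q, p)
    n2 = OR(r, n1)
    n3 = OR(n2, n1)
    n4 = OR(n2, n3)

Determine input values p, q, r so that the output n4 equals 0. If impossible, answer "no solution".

p=1 q=1 r=0

n4 = OR(n2, n3) must be 0, so both n2 = 0 and n3 = 0.
n2 = OR(r, n1) must be 0, so both r = 0 and n1 = 0.
Check with p=1 q=1 r=0:
n1 = NAND(q, p) = NAND(1, 1) = 0
n2 = OR(r, n1) = OR(0, 0) = 0
n3 = OR(n2, n1) = OR(0, 0) = 0
n4 = OR(n2, n3) = OR(0, 0) = 0
So n4 = 0 as required.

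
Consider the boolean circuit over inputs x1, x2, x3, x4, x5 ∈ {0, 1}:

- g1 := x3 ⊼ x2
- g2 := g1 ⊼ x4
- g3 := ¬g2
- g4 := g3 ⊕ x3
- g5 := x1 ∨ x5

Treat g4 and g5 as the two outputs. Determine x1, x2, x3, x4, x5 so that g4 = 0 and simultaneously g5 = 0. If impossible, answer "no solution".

Check with x1=0 x2=1 x3=0 x4=0 x5=0:
g1 = x3 ⊼ x2 = 0 ⊼ 1 = 1
g2 = g1 ⊼ x4 = 1 ⊼ 0 = 1
g3 = ¬g2 = ¬1 = 0
g4 = g3 ⊕ x3 = 0 ⊕ 0 = 0
g5 = x1 ∨ x5 = 0 ∨ 0 = 0
So g4 = 0 and g5 = 0.

x1=0 x2=1 x3=0 x4=0 x5=0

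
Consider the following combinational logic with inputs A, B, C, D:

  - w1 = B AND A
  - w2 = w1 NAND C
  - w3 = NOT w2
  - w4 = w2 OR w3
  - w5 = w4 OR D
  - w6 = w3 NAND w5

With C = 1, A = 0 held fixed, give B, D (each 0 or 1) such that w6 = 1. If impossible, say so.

Check with C = 1, A = 0 and B=0, D=0:
w1 = B AND A = 0 AND 0 = 0
w2 = w1 NAND C = 0 NAND 1 = 1
w3 = NOT w2 = NOT 1 = 0
w4 = w2 OR w3 = 1 OR 0 = 1
w5 = w4 OR D = 1 OR 0 = 1
w6 = w3 NAND w5 = 0 NAND 1 = 1
So w6 = 1.

B=0, D=0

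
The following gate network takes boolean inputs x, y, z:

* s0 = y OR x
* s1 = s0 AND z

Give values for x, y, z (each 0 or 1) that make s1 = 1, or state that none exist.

s1 = s0 AND z must be 1, so both s0 = 1 and z = 1.
Check with x=0 y=1 z=1:
s0 = y OR x = 1 OR 0 = 1
s1 = s0 AND z = 1 AND 1 = 1
So s1 = 1 as required.

x=0 y=1 z=1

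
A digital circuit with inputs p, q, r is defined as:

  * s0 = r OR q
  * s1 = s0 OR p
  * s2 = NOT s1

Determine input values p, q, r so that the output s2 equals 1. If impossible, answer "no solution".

p=0, q=0, r=0

s2 = NOT s1 must be 1, so s1 = 0.
s1 = s0 OR p must be 0, so both s0 = 0 and p = 0.
s0 = r OR q must be 0, so both r = 0 and q = 0.
Check with p=0, q=0, r=0:
s0 = r OR q = 0 OR 0 = 0
s1 = s0 OR p = 0 OR 0 = 0
s2 = NOT s1 = NOT 0 = 1
So s2 = 1 as required.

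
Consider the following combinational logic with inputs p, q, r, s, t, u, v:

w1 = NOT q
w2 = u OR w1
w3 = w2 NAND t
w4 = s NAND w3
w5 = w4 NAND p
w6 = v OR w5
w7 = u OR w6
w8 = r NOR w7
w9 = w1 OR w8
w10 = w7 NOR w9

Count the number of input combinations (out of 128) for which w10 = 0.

w10 = w7 NOR w9 must be 0, so at least one of w7, w9 is 1.
Enumerating the 128 input combinations, 126 give w10 = 0 and 2 give w10 = 1.

126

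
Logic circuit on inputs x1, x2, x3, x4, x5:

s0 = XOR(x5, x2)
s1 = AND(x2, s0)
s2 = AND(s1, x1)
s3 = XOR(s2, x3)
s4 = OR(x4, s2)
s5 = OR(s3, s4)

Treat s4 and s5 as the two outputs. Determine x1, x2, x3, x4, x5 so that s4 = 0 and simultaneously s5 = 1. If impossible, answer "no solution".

Check with x1=0 x2=1 x3=1 x4=0 x5=1:
s0 = XOR(x5, x2) = XOR(1, 1) = 0
s1 = AND(x2, s0) = AND(1, 0) = 0
s2 = AND(s1, x1) = AND(0, 0) = 0
s3 = XOR(s2, x3) = XOR(0, 1) = 1
s4 = OR(x4, s2) = OR(0, 0) = 0
s5 = OR(s3, s4) = OR(1, 0) = 1
So s4 = 0 and s5 = 1.

x1=0 x2=1 x3=1 x4=0 x5=1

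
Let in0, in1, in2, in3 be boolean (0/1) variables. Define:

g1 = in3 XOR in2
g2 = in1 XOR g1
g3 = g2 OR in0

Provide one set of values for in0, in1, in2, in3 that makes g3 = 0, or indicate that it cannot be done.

in0=0, in1=1, in2=0, in3=1

Check with in0=0, in1=1, in2=0, in3=1:
g1 = in3 XOR in2 = 1 XOR 0 = 1
g2 = in1 XOR g1 = 1 XOR 1 = 0
g3 = g2 OR in0 = 0 OR 0 = 0
So g3 = 0 as required.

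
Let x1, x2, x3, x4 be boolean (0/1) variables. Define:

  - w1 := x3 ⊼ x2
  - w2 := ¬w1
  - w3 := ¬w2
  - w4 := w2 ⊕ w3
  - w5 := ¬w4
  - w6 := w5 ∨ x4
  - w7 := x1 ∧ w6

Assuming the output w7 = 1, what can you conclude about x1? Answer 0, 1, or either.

1

w7 = x1 ∧ w6 must be 1, so both x1 = 1 and w6 = 1.
w6 = w5 ∨ x4 must be 1, so at least one of w5, x4 is 1.
Every assignment with w7 = 1 has x1 = 1; there are 4 such assignment(s).
  x1=1, x2=0, x3=0, x4=1
  x1=1, x2=0, x3=1, x4=1
  x1=1, x2=1, x3=0, x4=1
  x1=1, x2=1, x3=1, x4=1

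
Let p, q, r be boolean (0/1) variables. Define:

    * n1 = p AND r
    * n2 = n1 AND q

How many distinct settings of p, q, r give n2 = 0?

7

n2 = n1 AND q must be 0, so at least one of n1, q is 0.
Enumerating the 8 input combinations, 7 give n2 = 0 and 1 give n2 = 1.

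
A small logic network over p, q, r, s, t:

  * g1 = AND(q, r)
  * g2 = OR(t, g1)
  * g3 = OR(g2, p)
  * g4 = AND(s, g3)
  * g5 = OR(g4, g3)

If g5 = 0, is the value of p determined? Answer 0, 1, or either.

g5 = OR(g4, g3) must be 0, so both g4 = 0 and g3 = 0.
Every assignment with g5 = 0 has p = 0; there are 6 such assignment(s).

0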